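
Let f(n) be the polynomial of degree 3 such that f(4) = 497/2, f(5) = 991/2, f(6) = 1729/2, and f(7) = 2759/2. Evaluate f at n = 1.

-1/2

Forward differences of the values at n = 4, 5, 6, 7:
  f  : 497/2  991/2  1729/2  2759/2
  Δ  : 247  369  515
  Δ^2: 122  146
  Δ^3: 24
The third differences are constant, confirming degree 3.
Interpolating (Newton forward form) and evaluating at n = 1 gives f(1) = -1/2.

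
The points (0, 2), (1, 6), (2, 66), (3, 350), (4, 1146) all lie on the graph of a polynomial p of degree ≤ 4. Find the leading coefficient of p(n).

5

Write p(n) = an^4 + bn^3 + cn^2 + dn + e. Substituting each data point gives a linear system:
  e = 2
  a + b + c + d + e = 6
  16a + 8b + 4c + 2d + e = 66
  81a + 27b + 9c + 3d + e = 350
  256a + 64b + 16c + 4d + e = 1146
Solving the system yields a = 5, b = -2, c = -1, d = 2, e = 2.
So p(n) = 5n^4 - 2n^3 - n^2 + 2n + 2.
The leading coefficient is 5.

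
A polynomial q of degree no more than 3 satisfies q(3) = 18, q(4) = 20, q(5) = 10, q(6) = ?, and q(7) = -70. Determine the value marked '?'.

-18

The 4 known points determine the degree-3 polynomial uniquely.
Write q(t) = at^3 + bt^2 + ct + d. Substituting each data point gives a linear system:
  27a + 9b + 3c + d = 18
  64a + 16b + 4c + d = 20
  125a + 25b + 5c + d = 10
  343a + 49b + 7c + d = -70
Solving the system yields a = -1, b = 6, c = -3, d = 0.
So q(t) = -t^3 + 6t^2 - 3t.
Then q(6) = -18.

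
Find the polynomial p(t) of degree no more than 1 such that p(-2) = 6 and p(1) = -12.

Using the Lagrange interpolation formula with nodes -2, 1:
  L_0(t) = (t - 1) / -3
  L_1(t) = (t + 2) / 3
Then p(t) = 6·L_0(t) - 12·L_1(t).
Expanding and collecting terms gives p(t) = -6t - 6.
Check: p(1) = -12. ✓

p(t) = -6t - 6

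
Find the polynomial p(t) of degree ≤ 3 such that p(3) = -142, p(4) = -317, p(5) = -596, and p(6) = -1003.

Using the Lagrange interpolation formula with nodes 3, 4, 5, 6:
  L_0(t) = (t - 4)(t - 5)(t - 6) / -6
  L_1(t) = (t - 3)(t - 5)(t - 6) / 2
  L_2(t) = (t - 3)(t - 4)(t - 6) / -2
  L_3(t) = (t - 3)(t - 4)(t - 5) / 6
Then p(t) = -142·L_0(t) - 317·L_1(t) - 596·L_2(t) - 1003·L_3(t).
Expanding and collecting terms gives p(t) = -4t³ - 4t² + t - 1.
Check: p(5) = -596. ✓

p(t) = -4t^3 - 4t^2 + t - 1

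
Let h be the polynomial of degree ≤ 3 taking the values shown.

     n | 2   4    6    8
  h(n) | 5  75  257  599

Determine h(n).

h(n) = n^3 + 2n^2 - 5n - 1

Using the Lagrange interpolation formula with nodes 2, 4, 6, 8:
  L_0(n) = (n - 4)(n - 6)(n - 8) / -48
  L_1(n) = (n - 2)(n - 6)(n - 8) / 16
  L_2(n) = (n - 2)(n - 4)(n - 8) / -16
  L_3(n) = (n - 2)(n - 4)(n - 6) / 48
Then h(n) = 5·L_0(n) + 75·L_1(n) + 257·L_2(n) + 599·L_3(n).
Expanding and collecting terms gives h(n) = n^3 + 2n^2 - 5n - 1.
Check: h(4) = 75. ✓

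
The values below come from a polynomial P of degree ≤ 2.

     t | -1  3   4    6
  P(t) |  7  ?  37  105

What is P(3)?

The 3 known points determine the degree-2 polynomial uniquely.
Write P(t) = at^2 + bt + c. Substituting each data point gives a linear system:
  a - b + c = 7
  16a + 4b + c = 37
  36a + 6b + c = 105
Solving the system yields a = 4, b = -6, c = -3.
So P(t) = 4t^2 - 6t - 3.
Then P(3) = 15.

15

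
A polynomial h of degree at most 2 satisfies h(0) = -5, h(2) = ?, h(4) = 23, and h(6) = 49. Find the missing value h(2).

5

On equispaced nodes a degree-2 polynomial has vanishing third forward difference, so
  - h(0) + 3·h(2) - 3·h(4) + h(6) = 0.
Substituting the known values and solving for h(2):
  3·h(2) = 15
  h(2) = 5.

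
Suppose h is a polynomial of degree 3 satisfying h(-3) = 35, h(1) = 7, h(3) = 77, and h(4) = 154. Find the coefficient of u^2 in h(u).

Write h(u) = au^3 + bu^2 + cu + d. Substituting each data point gives a linear system:
  -27a + 9b - 3c + d = 35
  a + b + c + d = 7
  27a + 9b + 3c + d = 77
  64a + 16b + 4c + d = 154
Solving the system yields a = 1, b = 6, c = -2, d = 2.
So h(u) = u^3 + 6u^2 - 2u + 2.
The coefficient of u^2 is 6.

6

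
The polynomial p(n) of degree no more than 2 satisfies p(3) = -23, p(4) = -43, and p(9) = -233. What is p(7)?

Using the Lagrange interpolation formula with nodes 3, 4, 9:
  L_0(n) = (n - 4)(n - 9) / 6
  L_1(n) = (n - 3)(n - 9) / -5
  L_2(n) = (n - 3)(n - 4) / 30
Then p(n) = -23·L_0(n) - 43·L_1(n) - 233·L_2(n).
Expanding and collecting terms gives p(n) = -3n^2 + n + 1.
Evaluating at n = 7: p(7) = -139.

-139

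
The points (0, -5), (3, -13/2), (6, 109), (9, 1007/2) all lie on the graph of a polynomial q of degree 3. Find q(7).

403/2

Write q(x) = ax^3 + bx^2 + cx + d. Substituting each data point gives a linear system:
  d = -5
  27a + 9b + 3c + d = -13/2
  216a + 36b + 6c + d = 109
  729a + 81b + 9c + d = 1007/2
Solving the system yields a = 1, b = -5/2, c = -2, d = -5.
So q(x) = x^3 - (5/2)x^2 - 2x - 5.
Then q(7) = 403/2.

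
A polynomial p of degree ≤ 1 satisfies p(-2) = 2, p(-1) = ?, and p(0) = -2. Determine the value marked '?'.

On equispaced nodes a degree-1 polynomial has vanishing second forward difference, so
  p(-2) - 2·p(-1) + p(0) = 0.
Substituting the known values and solving for p(-1):
  -2·p(-1) = 0
  p(-1) = 0.

0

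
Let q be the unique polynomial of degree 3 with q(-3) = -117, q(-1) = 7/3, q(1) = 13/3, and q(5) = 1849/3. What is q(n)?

Using the Lagrange interpolation formula with nodes -3, -1, 1, 5:
  L_0(n) = (n + 1)(n - 1)(n - 5) / -64
  L_1(n) = (n + 3)(n - 1)(n - 5) / 24
  L_2(n) = (n + 3)(n + 1)(n - 5) / -32
  L_3(n) = (n + 3)(n + 1)(n - 1) / 192
Then q(n) = -117·L_0(n) + 7/3·L_1(n) + 13/3·L_2(n) + 1849/3·L_3(n).
Expanding and collecting terms gives q(n) = 5n^3 + (1/3)n^2 - 4n + 3.
Check: q(5) = 1849/3. ✓

q(n) = 5n^3 + (1/3)n^2 - 4n + 3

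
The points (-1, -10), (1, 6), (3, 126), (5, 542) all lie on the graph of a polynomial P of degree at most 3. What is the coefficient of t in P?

4

Write P(t) = at^3 + bt^2 + ct + d. Substituting each data point gives a linear system:
  -a + b - c + d = -10
  a + b + c + d = 6
  27a + 9b + 3c + d = 126
  125a + 25b + 5c + d = 542
Solving the system yields a = 4, b = 1, c = 4, d = -3.
So P(t) = 4t³ + t² + 4t - 3.
The coefficient of t is 4.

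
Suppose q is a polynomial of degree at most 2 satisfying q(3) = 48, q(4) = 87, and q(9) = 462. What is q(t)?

Write q(t) = at^2 + bt + c. Substituting each data point gives a linear system:
  9a + 3b + c = 48
  16a + 4b + c = 87
  81a + 9b + c = 462
Solving the system yields a = 6, b = -3, c = 3.
So q(t) = 6t^2 - 3t + 3.
Check: q(3) = 48. ✓

q(t) = 6t^2 - 3t + 3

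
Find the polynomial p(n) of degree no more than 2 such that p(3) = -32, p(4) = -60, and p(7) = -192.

Write p(n) = an^2 + bn + c. Substituting each data point gives a linear system:
  9a + 3b + c = -32
  16a + 4b + c = -60
  49a + 7b + c = -192
Solving the system yields a = -4, b = 0, c = 4.
So p(n) = -4n^2 + 4.
Check: p(3) = -32. ✓

p(n) = -4n^2 + 4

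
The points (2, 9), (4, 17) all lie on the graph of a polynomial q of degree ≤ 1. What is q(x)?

Write q(x) = ax + b. Substituting each data point gives a linear system:
  2a + b = 9
  4a + b = 17
Solving the system yields a = 4, b = 1.
So q(x) = 4x + 1.
Check: q(2) = 9. ✓

q(x) = 4x + 1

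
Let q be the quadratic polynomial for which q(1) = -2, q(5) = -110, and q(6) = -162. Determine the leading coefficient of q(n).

-5

Write q(n) = an^2 + bn + c. Substituting each data point gives a linear system:
  a + b + c = -2
  25a + 5b + c = -110
  36a + 6b + c = -162
Solving the system yields a = -5, b = 3, c = 0.
So q(n) = -5n² + 3n.
The leading coefficient is -5.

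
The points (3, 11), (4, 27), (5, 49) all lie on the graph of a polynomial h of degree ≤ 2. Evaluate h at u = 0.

Using the Lagrange interpolation formula with nodes 3, 4, 5:
  L_0(u) = (u - 4)(u - 5) / 2
  L_1(u) = (u - 3)(u - 5) / -1
  L_2(u) = (u - 3)(u - 4) / 2
Then h(u) = 11·L_0(u) + 27·L_1(u) + 49·L_2(u).
Expanding and collecting terms gives h(u) = 3u² - 5u - 1.
Evaluating at u = 0: h(0) = -1.

-1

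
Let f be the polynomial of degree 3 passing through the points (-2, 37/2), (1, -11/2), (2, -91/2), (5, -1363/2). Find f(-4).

509/2

Write f(n) = an^3 + bn^2 + cn + d. Substituting each data point gives a linear system:
  -8a + 4b - 2c + d = 37/2
  a + b + c + d = -11/2
  8a + 4b + 2c + d = -91/2
  125a + 25b + 5c + d = -1363/2
Solving the system yields a = -5, b = -3, c = 4, d = -3/2.
So f(n) = -5n^3 - 3n^2 + 4n - 3/2.
Then f(-4) = 509/2.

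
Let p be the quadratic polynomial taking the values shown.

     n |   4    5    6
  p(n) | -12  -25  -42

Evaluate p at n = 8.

Using the Lagrange interpolation formula with nodes 4, 5, 6:
  L_0(n) = (n - 5)(n - 6) / 2
  L_1(n) = (n - 4)(n - 6) / -1
  L_2(n) = (n - 4)(n - 5) / 2
Then p(n) = -12·L_0(n) - 25·L_1(n) - 42·L_2(n).
Expanding and collecting terms gives p(n) = -2n² + 5n.
Evaluating at n = 8: p(8) = -88.

-88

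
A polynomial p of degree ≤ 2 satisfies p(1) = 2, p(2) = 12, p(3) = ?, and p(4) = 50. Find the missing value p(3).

The 3 known points determine the degree-2 polynomial uniquely.
Write p(n) = an^2 + bn + c. Substituting each data point gives a linear system:
  a + b + c = 2
  4a + 2b + c = 12
  16a + 4b + c = 50
Solving the system yields a = 3, b = 1, c = -2.
So p(n) = 3n^2 + n - 2.
Then p(3) = 28.

28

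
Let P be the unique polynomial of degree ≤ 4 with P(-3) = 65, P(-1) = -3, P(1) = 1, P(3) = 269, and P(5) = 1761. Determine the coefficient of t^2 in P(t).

Write P(t) = at^4 + bt^3 + ct^2 + dt + e. Substituting each data point gives a linear system:
  81a - 27b + 9c - 3d + e = 65
  a - b + c - d + e = -3
  a + b + c + d + e = 1
  81a + 27b + 9c + 3d + e = 269
  625a + 125b + 25c + 5d + e = 1761
Solving the system yields a = 2, b = 4, c = 1, d = -2, e = -4.
So P(t) = 2t⁴ + 4t³ + t² - 2t - 4.
The coefficient of t^2 is 1.

1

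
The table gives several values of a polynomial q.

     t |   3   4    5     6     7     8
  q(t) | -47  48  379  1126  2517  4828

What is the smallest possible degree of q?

Forward differences of the values at t = 3, 4, 5, 6, 7, 8:
  q  : -47  48  379  1126  2517  4828
  Δ  : 95  331  747  1391  2311
  Δ^2: 236  416  644  920
  Δ^3: 180  228  276
  Δ^4: 48  48
  Δ^5: 0
The fourth differences are constant (48) and nonzero, while all higher differences vanish, so the minimal degree is 4.

4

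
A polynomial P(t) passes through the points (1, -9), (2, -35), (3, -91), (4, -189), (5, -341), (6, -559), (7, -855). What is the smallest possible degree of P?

Forward differences of the values at t = 1, 2, 3, 4, 5, 6, 7:
  P  : -9  -35  -91  -189  -341  -559  -855
  Δ  : -26  -56  -98  -152  -218  -296
  Δ^2: -30  -42  -54  -66  -78
  Δ^3: -12  -12  -12  -12
  Δ^4: 0  0  0
  Δ^5: 0  0
  Δ^6: 0
The third differences are constant (-12) and nonzero, while all higher differences vanish, so the minimal degree is 3.

3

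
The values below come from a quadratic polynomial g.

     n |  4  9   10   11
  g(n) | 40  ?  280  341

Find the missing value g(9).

The 3 known points determine the degree-2 polynomial uniquely.
Write g(n) = an^2 + bn + c. Substituting each data point gives a linear system:
  16a + 4b + c = 40
  100a + 10b + c = 280
  121a + 11b + c = 341
Solving the system yields a = 3, b = -2, c = 0.
So g(n) = 3n^2 - 2n.
Then g(9) = 225.

225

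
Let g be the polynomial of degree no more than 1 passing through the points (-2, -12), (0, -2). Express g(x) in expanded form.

Write g(x) = ax + b. Substituting each data point gives a linear system:
  -2a + b = -12
  b = -2
Solving the system yields a = 5, b = -2.
So g(x) = 5x - 2.
Check: g(0) = -2. ✓

g(x) = 5x - 2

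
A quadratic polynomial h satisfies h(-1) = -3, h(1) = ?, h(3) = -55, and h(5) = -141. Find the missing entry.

The 3 known points determine the degree-2 polynomial uniquely.
Write h(n) = an^2 + bn + c. Substituting each data point gives a linear system:
  a - b + c = -3
  9a + 3b + c = -55
  25a + 5b + c = -141
Solving the system yields a = -5, b = -3, c = -1.
So h(n) = -5n² - 3n - 1.
Then h(1) = -9.

-9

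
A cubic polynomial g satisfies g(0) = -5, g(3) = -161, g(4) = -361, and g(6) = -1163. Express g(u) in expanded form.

g(u) = -5u^3 - 2u^2 - u - 5

Write g(u) = au^3 + bu^2 + cu + d. Substituting each data point gives a linear system:
  d = -5
  27a + 9b + 3c + d = -161
  64a + 16b + 4c + d = -361
  216a + 36b + 6c + d = -1163
Solving the system yields a = -5, b = -2, c = -1, d = -5.
So g(u) = -5u^3 - 2u^2 - u - 5.
Check: g(6) = -1163. ✓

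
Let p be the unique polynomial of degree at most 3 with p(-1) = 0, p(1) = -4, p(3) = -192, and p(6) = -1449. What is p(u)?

Using the Lagrange interpolation formula with nodes -1, 1, 3, 6:
  L_0(u) = (u - 1)(u - 3)(u - 6) / -56
  L_1(u) = (u + 1)(u - 3)(u - 6) / 20
  L_2(u) = (u + 1)(u - 1)(u - 6) / -24
  L_3(u) = (u + 1)(u - 1)(u - 3) / 105
Then p(u) = 0·L_0(u) - 4·L_1(u) - 192·L_2(u) - 1449·L_3(u).
Expanding and collecting terms gives p(u) = -6u^3 - 5u^2 + 4u + 3.
Check: p(1) = -4. ✓

p(u) = -6u^3 - 5u^2 + 4u + 3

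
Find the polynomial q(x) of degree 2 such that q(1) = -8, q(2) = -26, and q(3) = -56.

q(x) = -6x^2 - 2

Write q(x) = ax^2 + bx + c. Substituting each data point gives a linear system:
  a + b + c = -8
  4a + 2b + c = -26
  9a + 3b + c = -56
Solving the system yields a = -6, b = 0, c = -2.
So q(x) = -6x^2 - 2.
Check: q(1) = -8. ✓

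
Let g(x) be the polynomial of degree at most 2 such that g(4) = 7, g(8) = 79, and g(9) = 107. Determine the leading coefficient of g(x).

2

Write g(x) = ax^2 + bx + c. Substituting each data point gives a linear system:
  16a + 4b + c = 7
  64a + 8b + c = 79
  81a + 9b + c = 107
Solving the system yields a = 2, b = -6, c = -1.
So g(x) = 2x² - 6x - 1.
The leading coefficient is 2.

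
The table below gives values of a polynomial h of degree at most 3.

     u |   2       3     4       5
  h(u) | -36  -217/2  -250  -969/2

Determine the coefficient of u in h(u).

Write h(u) = au^3 + bu^2 + cu + d. Substituting each data point gives a linear system:
  8a + 4b + 2c + d = -36
  27a + 9b + 3c + d = -217/2
  64a + 16b + 4c + d = -250
  125a + 25b + 5c + d = -969/2
Solving the system yields a = -4, b = 3/2, c = -4, d = -2.
So h(u) = -4u^3 + (3/2)u^2 - 4u - 2.
The coefficient of u is -4.

-4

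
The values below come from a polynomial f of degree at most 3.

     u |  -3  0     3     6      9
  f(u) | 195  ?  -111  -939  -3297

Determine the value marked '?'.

-3

On equispaced nodes a degree-3 polynomial has vanishing fourth forward difference, so
  f(-3) - 4·f(0) + 6·f(3) - 4·f(6) + f(9) = 0.
Substituting the known values and solving for f(0):
  -4·f(0) = 12
  f(0) = -3.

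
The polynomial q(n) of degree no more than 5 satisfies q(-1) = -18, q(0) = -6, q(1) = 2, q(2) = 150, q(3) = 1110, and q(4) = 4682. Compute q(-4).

-6198

Forward differences of the values at n = -1, 0, 1, 2, 3, 4:
  q  : -18  -6  2  150  1110  4682
  Δ  : 12  8  148  960  3572
  Δ^2: -4  140  812  2612
  Δ^3: 144  672  1800
  Δ^4: 528  1128
  Δ^5: 600
The fifth differences are constant, confirming degree 5.
Interpolating (Newton forward form) and evaluating at n = -4 gives q(-4) = -6198.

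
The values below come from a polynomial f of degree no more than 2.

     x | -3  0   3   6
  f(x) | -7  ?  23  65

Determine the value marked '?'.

-1

On equispaced nodes a degree-2 polynomial has vanishing third forward difference, so
  - f(-3) + 3·f(0) - 3·f(3) + f(6) = 0.
Substituting the known values and solving for f(0):
  3·f(0) = -3
  f(0) = -1.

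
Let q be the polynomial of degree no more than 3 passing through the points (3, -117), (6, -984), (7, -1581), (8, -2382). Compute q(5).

-561

Using the Lagrange interpolation formula with nodes 3, 6, 7, 8:
  L_0(s) = (s - 6)(s - 7)(s - 8) / -60
  L_1(s) = (s - 3)(s - 7)(s - 8) / 6
  L_2(s) = (s - 3)(s - 6)(s - 8) / -4
  L_3(s) = (s - 3)(s - 6)(s - 7) / 10
Then q(s) = -117·L_0(s) - 984·L_1(s) - 1581·L_2(s) - 2382·L_3(s).
Expanding and collecting terms gives q(s) = -5s³ + 3s² - s - 6.
Evaluating at s = 5: q(5) = -561.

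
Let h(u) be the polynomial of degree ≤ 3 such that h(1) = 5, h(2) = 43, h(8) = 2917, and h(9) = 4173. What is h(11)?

7675

Write h(u) = au^3 + bu^2 + cu + d. Substituting each data point gives a linear system:
  a + b + c + d = 5
  8a + 4b + 2c + d = 43
  512a + 64b + 8c + d = 2917
  729a + 81b + 9c + d = 4173
Solving the system yields a = 6, b = -3, c = 5, d = -3.
So h(u) = 6u³ - 3u² + 5u - 3.
Then h(11) = 7675.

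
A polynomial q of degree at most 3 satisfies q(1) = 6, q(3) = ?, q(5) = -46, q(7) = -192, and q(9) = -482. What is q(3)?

On equispaced nodes a degree-3 polynomial has vanishing fourth forward difference, so
  q(1) - 4·q(3) + 6·q(5) - 4·q(7) + q(9) = 0.
Substituting the known values and solving for q(3):
  -4·q(3) = -16
  q(3) = 4.

4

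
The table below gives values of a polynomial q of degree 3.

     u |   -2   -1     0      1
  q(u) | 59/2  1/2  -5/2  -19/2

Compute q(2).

-101/2

Write q(u) = au^3 + bu^2 + cu + d. Substituting each data point gives a linear system:
  -8a + 4b - 2c + d = 59/2
  -a + b - c + d = 1/2
  d = -5/2
  a + b + c + d = -19/2
Solving the system yields a = -5, b = -2, c = 0, d = -5/2.
So q(u) = -5u^3 - 2u^2 - 5/2.
Then q(2) = -101/2.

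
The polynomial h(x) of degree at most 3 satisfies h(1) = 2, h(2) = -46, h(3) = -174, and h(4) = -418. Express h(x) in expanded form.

h(x) = -6x^3 - 4x^2 + 6x + 6

Using the Lagrange interpolation formula with nodes 1, 2, 3, 4:
  L_0(x) = (x - 2)(x - 3)(x - 4) / -6
  L_1(x) = (x - 1)(x - 3)(x - 4) / 2
  L_2(x) = (x - 1)(x - 2)(x - 4) / -2
  L_3(x) = (x - 1)(x - 2)(x - 3) / 6
Then h(x) = 2·L_0(x) - 46·L_1(x) - 174·L_2(x) - 418·L_3(x).
Expanding and collecting terms gives h(x) = -6x^3 - 4x^2 + 6x + 6.
Check: h(1) = 2. ✓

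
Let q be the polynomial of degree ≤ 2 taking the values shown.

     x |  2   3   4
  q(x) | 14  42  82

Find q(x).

q(x) = 6x^2 - 2x - 6

Using the Lagrange interpolation formula with nodes 2, 3, 4:
  L_0(x) = (x - 3)(x - 4) / 2
  L_1(x) = (x - 2)(x - 4) / -1
  L_2(x) = (x - 2)(x - 3) / 2
Then q(x) = 14·L_0(x) + 42·L_1(x) + 82·L_2(x).
Expanding and collecting terms gives q(x) = 6x² - 2x - 6.
Check: q(2) = 14. ✓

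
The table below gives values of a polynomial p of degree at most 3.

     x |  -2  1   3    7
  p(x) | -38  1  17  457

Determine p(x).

p(x) = 2x^3 - 5x^2 + 2x + 2

Write p(x) = ax^3 + bx^2 + cx + d. Substituting each data point gives a linear system:
  -8a + 4b - 2c + d = -38
  a + b + c + d = 1
  27a + 9b + 3c + d = 17
  343a + 49b + 7c + d = 457
Solving the system yields a = 2, b = -5, c = 2, d = 2.
So p(x) = 2x³ - 5x² + 2x + 2.
Check: p(-2) = -38. ✓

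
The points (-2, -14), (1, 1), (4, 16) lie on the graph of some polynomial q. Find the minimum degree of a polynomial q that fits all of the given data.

1

Forward differences of the values at s = -2, 1, 4:
  q  : -14  1  16
  Δ  : 15  15
  Δ^2: 0
The first differences are constant (15) and nonzero, while all higher differences vanish, so the minimal degree is 1.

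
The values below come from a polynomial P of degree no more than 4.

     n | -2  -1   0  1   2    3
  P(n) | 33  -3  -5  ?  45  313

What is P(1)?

On equispaced nodes a degree-4 polynomial has vanishing fifth forward difference, so
  - P(-2) + 5·P(-1) - 10·P(0) + 10·P(1) - 5·P(2) + P(3) = 0.
Substituting the known values and solving for P(1):
  10·P(1) = -90
  P(1) = -9.

-9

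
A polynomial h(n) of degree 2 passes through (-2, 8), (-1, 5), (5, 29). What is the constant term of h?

Write h(n) = an^2 + bn + c. Substituting each data point gives a linear system:
  4a - 2b + c = 8
  a - b + c = 5
  25a + 5b + c = 29
Solving the system yields a = 1, b = 0, c = 4.
So h(n) = n² + 4.
The constant term is 4.

4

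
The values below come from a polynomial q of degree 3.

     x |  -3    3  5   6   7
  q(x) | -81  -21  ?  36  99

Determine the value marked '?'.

The 4 known points determine the degree-3 polynomial uniquely.
Write q(x) = ax^3 + bx^2 + cx + d. Substituting each data point gives a linear system:
  -27a + 9b - 3c + d = -81
  27a + 9b + 3c + d = -21
  216a + 36b + 6c + d = 36
  343a + 49b + 7c + d = 99
Solving the system yields a = 1, b = -5, c = 1, d = -6.
So q(x) = x^3 - 5x^2 + x - 6.
Then q(5) = -1.

-1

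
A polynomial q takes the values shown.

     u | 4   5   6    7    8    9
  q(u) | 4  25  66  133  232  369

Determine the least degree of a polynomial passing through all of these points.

3

Forward differences of the values at u = 4, 5, 6, 7, 8, 9:
  q  : 4  25  66  133  232  369
  Δ  : 21  41  67  99  137
  Δ^2: 20  26  32  38
  Δ^3: 6  6  6
  Δ^4: 0  0
  Δ^5: 0
The third differences are constant (6) and nonzero, while all higher differences vanish, so the minimal degree is 3.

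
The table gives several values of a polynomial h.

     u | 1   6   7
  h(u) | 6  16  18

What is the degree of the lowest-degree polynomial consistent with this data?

1

Divided differences on the nodes 1, 6, 7:
  order 0: 6  16  18
  order 1: 2  2
  order 2: 0
The order-1 divided differences are all 2 (nonzero) and every higher order vanishes, so the data lies on a polynomial of degree exactly 1.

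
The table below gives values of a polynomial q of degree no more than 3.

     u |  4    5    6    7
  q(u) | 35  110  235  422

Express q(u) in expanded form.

q(u) = 2u^3 - 5u^2 - 2u - 5

Using the Lagrange interpolation formula with nodes 4, 5, 6, 7:
  L_0(u) = (u - 5)(u - 6)(u - 7) / -6
  L_1(u) = (u - 4)(u - 6)(u - 7) / 2
  L_2(u) = (u - 4)(u - 5)(u - 7) / -2
  L_3(u) = (u - 4)(u - 5)(u - 6) / 6
Then q(u) = 35·L_0(u) + 110·L_1(u) + 235·L_2(u) + 422·L_3(u).
Expanding and collecting terms gives q(u) = 2u^3 - 5u^2 - 2u - 5.
Check: q(5) = 110. ✓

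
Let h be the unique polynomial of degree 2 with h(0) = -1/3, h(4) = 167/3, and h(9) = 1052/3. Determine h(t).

Write h(t) = at^2 + bt + c. Substituting each data point gives a linear system:
  c = -1/3
  16a + 4b + c = 167/3
  81a + 9b + c = 1052/3
Solving the system yields a = 5, b = -6, c = -1/3.
So h(t) = 5t^2 - 6t - 1/3.
Check: h(0) = -1/3. ✓

h(t) = 5t^2 - 6t - 1/3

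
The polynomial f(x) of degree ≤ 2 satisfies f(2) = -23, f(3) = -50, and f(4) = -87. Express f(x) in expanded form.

f(x) = -5x^2 - 2x + 1

Write f(x) = ax^2 + bx + c. Substituting each data point gives a linear system:
  4a + 2b + c = -23
  9a + 3b + c = -50
  16a + 4b + c = -87
Solving the system yields a = -5, b = -2, c = 1.
So f(x) = -5x² - 2x + 1.
Check: f(3) = -50. ✓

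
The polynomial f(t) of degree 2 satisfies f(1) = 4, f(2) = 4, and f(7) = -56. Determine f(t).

f(t) = -2t^2 + 6t

Write f(t) = at^2 + bt + c. Substituting each data point gives a linear system:
  a + b + c = 4
  4a + 2b + c = 4
  49a + 7b + c = -56
Solving the system yields a = -2, b = 6, c = 0.
So f(t) = -2t² + 6t.
Check: f(7) = -56. ✓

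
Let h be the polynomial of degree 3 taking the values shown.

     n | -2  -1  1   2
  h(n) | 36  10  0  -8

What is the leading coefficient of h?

Write h(n) = an^3 + bn^2 + cn + d. Substituting each data point gives a linear system:
  -8a + 4b - 2c + d = 36
  -a + b - c + d = 10
  a + b + c + d = 0
  8a + 4b + 2c + d = -8
Solving the system yields a = -2, b = 3, c = -3, d = 2.
So h(n) = -2n^3 + 3n^2 - 3n + 2.
The leading coefficient is -2.

-2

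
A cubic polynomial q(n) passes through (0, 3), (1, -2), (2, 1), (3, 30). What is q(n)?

q(n) = 3n^3 - 5n^2 - 3n + 3

Write q(n) = an^3 + bn^2 + cn + d. Substituting each data point gives a linear system:
  d = 3
  a + b + c + d = -2
  8a + 4b + 2c + d = 1
  27a + 9b + 3c + d = 30
Solving the system yields a = 3, b = -5, c = -3, d = 3.
So q(n) = 3n^3 - 5n^2 - 3n + 3.
Check: q(2) = 1. ✓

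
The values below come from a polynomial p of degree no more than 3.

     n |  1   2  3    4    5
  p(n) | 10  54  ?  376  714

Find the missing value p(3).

The 4 known points determine the degree-3 polynomial uniquely.
Write p(n) = an^3 + bn^2 + cn + d. Substituting each data point gives a linear system:
  a + b + c + d = 10
  8a + 4b + 2c + d = 54
  64a + 16b + 4c + d = 376
  125a + 25b + 5c + d = 714
Solving the system yields a = 5, b = 4, c = -3, d = 4.
So p(n) = 5n³ + 4n² - 3n + 4.
Then p(3) = 166.

166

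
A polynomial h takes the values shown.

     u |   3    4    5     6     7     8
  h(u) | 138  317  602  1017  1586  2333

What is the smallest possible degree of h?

Forward differences of the values at u = 3, 4, 5, 6, 7, 8:
  h  : 138  317  602  1017  1586  2333
  Δ  : 179  285  415  569  747
  Δ^2: 106  130  154  178
  Δ^3: 24  24  24
  Δ^4: 0  0
  Δ^5: 0
The third differences are constant (24) and nonzero, while all higher differences vanish, so the minimal degree is 3.

3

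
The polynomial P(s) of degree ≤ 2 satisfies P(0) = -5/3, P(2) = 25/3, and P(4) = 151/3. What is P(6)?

373/3

Write P(s) = as^2 + bs + c. Substituting each data point gives a linear system:
  c = -5/3
  4a + 2b + c = 25/3
  16a + 4b + c = 151/3
Solving the system yields a = 4, b = -3, c = -5/3.
So P(s) = 4s² - 3s - 5/3.
Then P(6) = 373/3.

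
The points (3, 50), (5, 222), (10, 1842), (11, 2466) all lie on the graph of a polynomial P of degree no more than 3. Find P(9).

Write P(n) = an^3 + bn^2 + cn + d. Substituting each data point gives a linear system:
  27a + 9b + 3c + d = 50
  125a + 25b + 5c + d = 222
  1000a + 100b + 10c + d = 1842
  1331a + 121b + 11c + d = 2466
Solving the system yields a = 2, b = -2, c = 4, d = 2.
So P(n) = 2n^3 - 2n^2 + 4n + 2.
Then P(9) = 1334.

1334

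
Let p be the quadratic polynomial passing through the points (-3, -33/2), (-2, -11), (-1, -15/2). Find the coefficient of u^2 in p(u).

-1

Write p(u) = au^2 + bu + c. Substituting each data point gives a linear system:
  9a - 3b + c = -33/2
  4a - 2b + c = -11
  a - b + c = -15/2
Solving the system yields a = -1, b = 1/2, c = -6.
So p(u) = -u² + (1/2)u - 6.
The leading coefficient is -1.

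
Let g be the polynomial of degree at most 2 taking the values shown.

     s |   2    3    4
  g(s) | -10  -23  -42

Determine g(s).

Using the Lagrange interpolation formula with nodes 2, 3, 4:
  L_0(s) = (s - 3)(s - 4) / 2
  L_1(s) = (s - 2)(s - 4) / -1
  L_2(s) = (s - 2)(s - 3) / 2
Then g(s) = -10·L_0(s) - 23·L_1(s) - 42·L_2(s).
Expanding and collecting terms gives g(s) = -3s² + 2s - 2.
Check: g(3) = -23. ✓

g(s) = -3s^2 + 2s - 2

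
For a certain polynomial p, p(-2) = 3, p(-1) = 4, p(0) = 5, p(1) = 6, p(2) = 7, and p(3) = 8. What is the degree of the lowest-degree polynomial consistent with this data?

Forward differences of the values at n = -2, -1, 0, 1, 2, 3:
  p  : 3  4  5  6  7  8
  Δ  : 1  1  1  1  1
  Δ^2: 0  0  0  0
  Δ^3: 0  0  0
  Δ^4: 0  0
  Δ^5: 0
The first differences are constant (1) and nonzero, while all higher differences vanish, so the minimal degree is 1.

1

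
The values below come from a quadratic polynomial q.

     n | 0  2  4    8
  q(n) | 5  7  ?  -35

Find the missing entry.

1

The 3 known points determine the degree-2 polynomial uniquely.
Write q(n) = an^2 + bn + c. Substituting each data point gives a linear system:
  c = 5
  4a + 2b + c = 7
  64a + 8b + c = -35
Solving the system yields a = -1, b = 3, c = 5.
So q(n) = -n² + 3n + 5.
Then q(4) = 1.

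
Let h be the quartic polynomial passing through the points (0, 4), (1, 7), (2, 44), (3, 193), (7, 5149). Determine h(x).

h(x) = 2x^4 + x^3 + 4

Using the Lagrange interpolation formula with nodes 0, 1, 2, 3, 7:
  L_0(x) = (x - 1)(x - 2)(x - 3)(x - 7) / 42
  L_1(x) = x(x - 2)(x - 3)(x - 7) / -12
  L_2(x) = x(x - 1)(x - 3)(x - 7) / 10
  L_3(x) = x(x - 1)(x - 2)(x - 7) / -24
  L_4(x) = x(x - 1)(x - 2)(x - 3) / 840
Then h(x) = 4·L_0(x) + 7·L_1(x) + 44·L_2(x) + 193·L_3(x) + 5149·L_4(x).
Expanding and collecting terms gives h(x) = 2x^4 + x^3 + 4.
Check: h(2) = 44. ✓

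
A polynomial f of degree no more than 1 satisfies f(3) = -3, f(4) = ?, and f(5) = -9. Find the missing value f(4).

-6

On equispaced nodes a degree-1 polynomial has vanishing second forward difference, so
  f(3) - 2·f(4) + f(5) = 0.
Substituting the known values and solving for f(4):
  -2·f(4) = 12
  f(4) = -6.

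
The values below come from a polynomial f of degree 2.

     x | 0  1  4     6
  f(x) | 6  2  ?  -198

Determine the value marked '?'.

The 3 known points determine the degree-2 polynomial uniquely.
Write f(x) = ax^2 + bx + c. Substituting each data point gives a linear system:
  c = 6
  a + b + c = 2
  36a + 6b + c = -198
Solving the system yields a = -6, b = 2, c = 6.
So f(x) = -6x^2 + 2x + 6.
Then f(4) = -82.

-82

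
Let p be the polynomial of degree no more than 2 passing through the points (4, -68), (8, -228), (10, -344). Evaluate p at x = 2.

-24

Write p(x) = ax^2 + bx + c. Substituting each data point gives a linear system:
  16a + 4b + c = -68
  64a + 8b + c = -228
  100a + 10b + c = -344
Solving the system yields a = -3, b = -4, c = -4.
So p(x) = -3x^2 - 4x - 4.
Then p(2) = -24.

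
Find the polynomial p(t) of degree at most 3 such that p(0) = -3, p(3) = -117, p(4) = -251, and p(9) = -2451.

Using the Lagrange interpolation formula with nodes 0, 3, 4, 9:
  L_0(t) = (t - 3)(t - 4)(t - 9) / -108
  L_1(t) = t(t - 4)(t - 9) / 18
  L_2(t) = t(t - 3)(t - 9) / -20
  L_3(t) = t(t - 3)(t - 4) / 270
Then p(t) = -3·L_0(t) - 117·L_1(t) - 251·L_2(t) - 2451·L_3(t).
Expanding and collecting terms gives p(t) = -3t^3 - 3t^2 - 2t - 3.
Check: p(3) = -117. ✓

p(t) = -3t^3 - 3t^2 - 2t - 3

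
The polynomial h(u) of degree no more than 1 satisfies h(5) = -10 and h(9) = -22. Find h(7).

-16

Using the Lagrange interpolation formula with nodes 5, 9:
  L_0(u) = (u - 9) / -4
  L_1(u) = (u - 5) / 4
Then h(u) = -10·L_0(u) - 22·L_1(u).
Expanding and collecting terms gives h(u) = -3u + 5.
Evaluating at u = 7: h(7) = -16.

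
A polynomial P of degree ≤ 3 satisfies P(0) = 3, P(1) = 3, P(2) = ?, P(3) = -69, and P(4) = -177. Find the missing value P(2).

The 4 known points determine the degree-3 polynomial uniquely.
Write P(n) = an^3 + bn^2 + cn + d. Substituting each data point gives a linear system:
  d = 3
  a + b + c + d = 3
  27a + 9b + 3c + d = -69
  64a + 16b + 4c + d = -177
Solving the system yields a = -3, b = 0, c = 3, d = 3.
So P(n) = -3n^3 + 3n + 3.
Then P(2) = -15.

-15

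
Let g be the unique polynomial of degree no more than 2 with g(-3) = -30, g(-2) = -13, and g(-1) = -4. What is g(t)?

Write g(t) = at^2 + bt + c. Substituting each data point gives a linear system:
  9a - 3b + c = -30
  4a - 2b + c = -13
  a - b + c = -4
Solving the system yields a = -4, b = -3, c = -3.
So g(t) = -4t^2 - 3t - 3.
Check: g(-1) = -4. ✓

g(t) = -4t^2 - 3t - 3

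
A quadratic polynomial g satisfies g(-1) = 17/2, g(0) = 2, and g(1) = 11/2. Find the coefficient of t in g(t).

Write g(t) = at^2 + bt + c. Substituting each data point gives a linear system:
  a - b + c = 17/2
  c = 2
  a + b + c = 11/2
Solving the system yields a = 5, b = -3/2, c = 2.
So g(t) = 5t^2 - (3/2)t + 2.
The coefficient of t is -3/2.

-3/2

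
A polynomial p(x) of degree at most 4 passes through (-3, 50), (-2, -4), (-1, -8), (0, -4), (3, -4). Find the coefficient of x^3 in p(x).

-1

Write p(x) = ax^4 + bx^3 + cx^2 + dx + e. Substituting each data point gives a linear system:
  81a - 27b + 9c - 3d + e = 50
  16a - 8b + 4c - 2d + e = -4
  a - b + c - d + e = -8
  e = -4
  81a + 27b + 9c + 3d + e = -4
Solving the system yields a = 1, b = -1, c = -6, d = 0, e = -4.
So p(x) = x^4 - x^3 - 6x^2 - 4.
The coefficient of x^3 is -1.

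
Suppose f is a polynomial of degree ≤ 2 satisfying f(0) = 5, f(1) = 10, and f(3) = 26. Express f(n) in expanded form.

f(n) = n^2 + 4n + 5

Using the Lagrange interpolation formula with nodes 0, 1, 3:
  L_0(n) = (n - 1)(n - 3) / 3
  L_1(n) = n(n - 3) / -2
  L_2(n) = n(n - 1) / 6
Then f(n) = 5·L_0(n) + 10·L_1(n) + 26·L_2(n).
Expanding and collecting terms gives f(n) = n^2 + 4n + 5.
Check: f(3) = 26. ✓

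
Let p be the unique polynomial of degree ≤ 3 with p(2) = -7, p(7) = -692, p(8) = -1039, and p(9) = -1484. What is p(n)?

p(n) = -2n^3 - n^2 + 6n + 1

Write p(n) = an^3 + bn^2 + cn + d. Substituting each data point gives a linear system:
  8a + 4b + 2c + d = -7
  343a + 49b + 7c + d = -692
  512a + 64b + 8c + d = -1039
  729a + 81b + 9c + d = -1484
Solving the system yields a = -2, b = -1, c = 6, d = 1.
So p(n) = -2n^3 - n^2 + 6n + 1.
Check: p(9) = -1484. ✓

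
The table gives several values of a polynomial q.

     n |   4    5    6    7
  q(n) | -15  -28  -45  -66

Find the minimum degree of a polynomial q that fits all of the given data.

2

Forward differences of the values at n = 4, 5, 6, 7:
  q  : -15  -28  -45  -66
  Δ  : -13  -17  -21
  Δ^2: -4  -4
  Δ^3: 0
The second differences are constant (-4) and nonzero, while all higher differences vanish, so the minimal degree is 2.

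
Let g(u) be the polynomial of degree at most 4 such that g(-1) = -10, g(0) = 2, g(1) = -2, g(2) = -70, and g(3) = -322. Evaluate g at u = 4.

Using the Lagrange interpolation formula with nodes -1, 0, 1, 2, 3:
  L_0(u) = u(u - 1)(u - 2)(u - 3) / 24
  L_1(u) = (u + 1)(u - 1)(u - 2)(u - 3) / -6
  L_2(u) = (u + 1)u(u - 2)(u - 3) / 4
  L_3(u) = (u + 1)u(u - 1)(u - 3) / -6
  L_4(u) = (u + 1)u(u - 1)(u - 2) / 24
Then g(u) = -10·L_0(u) + 2·L_1(u) - 2·L_2(u) - 70·L_3(u) - 322·L_4(u).
Expanding and collecting terms gives g(u) = -3u^4 - 2u^3 - 5u^2 + 6u + 2.
Evaluating at u = 4: g(4) = -950.

-950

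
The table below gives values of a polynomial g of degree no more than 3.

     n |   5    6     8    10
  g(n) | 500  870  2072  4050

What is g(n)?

g(n) = 4n^3 + n^2 - 5n

Write g(n) = an^3 + bn^2 + cn + d. Substituting each data point gives a linear system:
  125a + 25b + 5c + d = 500
  216a + 36b + 6c + d = 870
  512a + 64b + 8c + d = 2072
  1000a + 100b + 10c + d = 4050
Solving the system yields a = 4, b = 1, c = -5, d = 0.
So g(n) = 4n^3 + n^2 - 5n.
Check: g(6) = 870. ✓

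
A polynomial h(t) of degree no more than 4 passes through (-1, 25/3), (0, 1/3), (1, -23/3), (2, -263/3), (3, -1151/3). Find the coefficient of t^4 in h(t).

-3

Write h(t) = at^4 + bt^3 + ct^2 + dt + e. Substituting each data point gives a linear system:
  a - b + c - d + e = 25/3
  e = 1/3
  a + b + c + d + e = -23/3
  16a + 8b + 4c + 2d + e = -263/3
  81a + 27b + 9c + 3d + e = -1151/3
Solving the system yields a = -3, b = -6, c = 3, d = -2, e = 1/3.
So h(t) = -3t^4 - 6t^3 + 3t^2 - 2t + 1/3.
The leading coefficient is -3.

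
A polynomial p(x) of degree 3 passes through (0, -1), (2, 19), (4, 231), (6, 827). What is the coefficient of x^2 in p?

0

Write p(x) = ax^3 + bx^2 + cx + d. Substituting each data point gives a linear system:
  d = -1
  8a + 4b + 2c + d = 19
  64a + 16b + 4c + d = 231
  216a + 36b + 6c + d = 827
Solving the system yields a = 4, b = 0, c = -6, d = -1.
So p(x) = 4x³ - 6x - 1.
The coefficient of x^2 is 0.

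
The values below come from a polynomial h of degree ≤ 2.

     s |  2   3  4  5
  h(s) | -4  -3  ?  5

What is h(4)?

0

The 3 known points determine the degree-2 polynomial uniquely.
Write h(s) = as^2 + bs + c. Substituting each data point gives a linear system:
  4a + 2b + c = -4
  9a + 3b + c = -3
  25a + 5b + c = 5
Solving the system yields a = 1, b = -4, c = 0.
So h(s) = s^2 - 4s.
Then h(4) = 0.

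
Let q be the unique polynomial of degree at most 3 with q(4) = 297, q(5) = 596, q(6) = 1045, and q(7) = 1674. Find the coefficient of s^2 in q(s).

Write q(s) = as^3 + bs^2 + cs + d. Substituting each data point gives a linear system:
  64a + 16b + 4c + d = 297
  125a + 25b + 5c + d = 596
  216a + 36b + 6c + d = 1045
  343a + 49b + 7c + d = 1674
Solving the system yields a = 5, b = 0, c = -6, d = 1.
So q(s) = 5s^3 - 6s + 1.
The coefficient of s^2 is 0.

0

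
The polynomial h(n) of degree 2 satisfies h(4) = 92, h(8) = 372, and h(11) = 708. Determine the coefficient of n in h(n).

Write h(n) = an^2 + bn + c. Substituting each data point gives a linear system:
  16a + 4b + c = 92
  64a + 8b + c = 372
  121a + 11b + c = 708
Solving the system yields a = 6, b = -2, c = 4.
So h(n) = 6n^2 - 2n + 4.
The coefficient of n is -2.

-2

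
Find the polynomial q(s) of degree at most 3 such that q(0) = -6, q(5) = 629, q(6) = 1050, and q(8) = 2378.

q(s) = 4s^3 + 5s^2 + 2s - 6

Write q(s) = as^3 + bs^2 + cs + d. Substituting each data point gives a linear system:
  d = -6
  125a + 25b + 5c + d = 629
  216a + 36b + 6c + d = 1050
  512a + 64b + 8c + d = 2378
Solving the system yields a = 4, b = 5, c = 2, d = -6.
So q(s) = 4s^3 + 5s^2 + 2s - 6.
Check: q(5) = 629. ✓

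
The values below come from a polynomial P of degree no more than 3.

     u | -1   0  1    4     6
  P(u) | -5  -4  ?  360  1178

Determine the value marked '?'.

3

The 4 known points determine the degree-3 polynomial uniquely.
Write P(u) = au^3 + bu^2 + cu + d. Substituting each data point gives a linear system:
  -a + b - c + d = -5
  d = -4
  64a + 16b + 4c + d = 360
  216a + 36b + 6c + d = 1178
Solving the system yields a = 5, b = 3, c = -1, d = -4.
So P(u) = 5u³ + 3u² - u - 4.
Then P(1) = 3.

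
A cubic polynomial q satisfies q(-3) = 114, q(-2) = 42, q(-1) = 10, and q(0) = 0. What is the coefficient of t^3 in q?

Write q(t) = at^3 + bt^2 + ct + d. Substituting each data point gives a linear system:
  -27a + 9b - 3c + d = 114
  -8a + 4b - 2c + d = 42
  -a + b - c + d = 10
  d = 0
Solving the system yields a = -3, b = 2, c = -5, d = 0.
So q(t) = -3t³ + 2t² - 5t.
The leading coefficient is -3.

-3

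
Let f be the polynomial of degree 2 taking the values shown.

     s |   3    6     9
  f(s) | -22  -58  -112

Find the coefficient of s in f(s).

Write f(s) = as^2 + bs + c. Substituting each data point gives a linear system:
  9a + 3b + c = -22
  36a + 6b + c = -58
  81a + 9b + c = -112
Solving the system yields a = -1, b = -3, c = -4.
So f(s) = -s^2 - 3s - 4.
The coefficient of s is -3.

-3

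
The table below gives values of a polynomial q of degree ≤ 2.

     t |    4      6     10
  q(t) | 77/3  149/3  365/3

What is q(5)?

Write q(t) = at^2 + bt + c. Substituting each data point gives a linear system:
  16a + 4b + c = 77/3
  36a + 6b + c = 149/3
  100a + 10b + c = 365/3
Solving the system yields a = 1, b = 2, c = 5/3.
So q(t) = t² + 2t + 5/3.
Then q(5) = 110/3.

110/3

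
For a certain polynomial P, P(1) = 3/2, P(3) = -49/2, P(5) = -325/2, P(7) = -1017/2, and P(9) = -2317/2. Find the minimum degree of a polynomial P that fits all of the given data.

Forward differences of the values at s = 1, 3, 5, 7, 9:
  P  : 3/2  -49/2  -325/2  -1017/2  -2317/2
  Δ  : -26  -138  -346  -650
  Δ^2: -112  -208  -304
  Δ^3: -96  -96
  Δ^4: 0
The third differences are constant (-96) and nonzero, while all higher differences vanish, so the minimal degree is 3.

3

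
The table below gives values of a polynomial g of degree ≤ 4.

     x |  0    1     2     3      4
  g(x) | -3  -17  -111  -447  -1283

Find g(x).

Write g(x) = ax^4 + bx^3 + cx^2 + dx + e. Substituting each data point gives a linear system:
  e = -3
  a + b + c + d + e = -17
  16a + 8b + 4c + 2d + e = -111
  81a + 27b + 9c + 3d + e = -447
  256a + 64b + 16c + 4d + e = -1283
Solving the system yields a = -4, b = -3, c = -3, d = -4, e = -3.
So g(x) = -4x⁴ - 3x³ - 3x² - 4x - 3.
Check: g(4) = -1283. ✓

g(x) = -4x^4 - 3x^3 - 3x^2 - 4x - 3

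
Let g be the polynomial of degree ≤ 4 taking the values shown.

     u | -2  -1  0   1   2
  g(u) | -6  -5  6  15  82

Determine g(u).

g(u) = 3u^4 + 4u^3 - 4u^2 + 6u + 6

Write g(u) = au^4 + bu^3 + cu^2 + du + e. Substituting each data point gives a linear system:
  16a - 8b + 4c - 2d + e = -6
  a - b + c - d + e = -5
  e = 6
  a + b + c + d + e = 15
  16a + 8b + 4c + 2d + e = 82
Solving the system yields a = 3, b = 4, c = -4, d = 6, e = 6.
So g(u) = 3u^4 + 4u^3 - 4u^2 + 6u + 6.
Check: g(2) = 82. ✓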